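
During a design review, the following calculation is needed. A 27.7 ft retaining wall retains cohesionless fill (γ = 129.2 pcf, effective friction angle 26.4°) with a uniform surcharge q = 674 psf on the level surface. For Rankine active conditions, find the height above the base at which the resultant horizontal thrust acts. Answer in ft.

K_a = 0.3844.
Triangular part P₁ = ½K_aγH² = 19060 at H/3 = 9.233 ft; rectangular part P₂ = K_a q H = 7177 at H/2 = 13.85 ft.
ȳ = (P₁·9.233 + P₂·13.85)/(P₁+P₂) = 10.50 ft.

10.5 ft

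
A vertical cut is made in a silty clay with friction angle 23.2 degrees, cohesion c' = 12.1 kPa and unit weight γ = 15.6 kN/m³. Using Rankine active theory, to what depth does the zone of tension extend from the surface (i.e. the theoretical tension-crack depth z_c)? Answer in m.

K_a = tan²(45° − 23.2°/2) = 0.4348; √K_a = 0.6594.
The active pressure is zero where K_a γ z = 2c√K_a, so z_c = 2c/(γ√K_a) = 2×12.1/(15.6×0.6594) = 2.353 m.

2.35 m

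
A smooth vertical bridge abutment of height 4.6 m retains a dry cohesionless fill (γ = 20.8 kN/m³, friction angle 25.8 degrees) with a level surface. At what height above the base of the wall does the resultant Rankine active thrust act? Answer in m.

K_a = 0.3935.
The pressure distribution is triangular, so the resultant acts at H/3 above the base = 4.6/3 = 1.533 m.

1.53 m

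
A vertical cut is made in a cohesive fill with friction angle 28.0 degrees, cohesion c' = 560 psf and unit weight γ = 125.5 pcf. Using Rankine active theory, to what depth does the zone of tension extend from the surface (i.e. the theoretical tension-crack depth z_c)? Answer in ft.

14.9 ft

K_a = tan²(45° − 28.0°/2) = 0.3610; √K_a = 0.6009.
The active pressure is zero where K_a γ z = 2c√K_a, so z_c = 2c/(γ√K_a) = 2×560/(125.5×0.6009) = 14.85 ft.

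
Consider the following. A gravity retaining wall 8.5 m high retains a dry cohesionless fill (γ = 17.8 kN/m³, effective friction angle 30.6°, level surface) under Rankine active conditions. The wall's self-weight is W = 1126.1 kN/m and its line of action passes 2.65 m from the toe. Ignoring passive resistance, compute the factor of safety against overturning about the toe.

5.03

K_a = tan²(45° − 30.6°/2) = 0.3253.
P_a = ½K_aγH² = 0.5×0.3253×17.8×8.5² = 209.2 kN/m, acting at H/3 = 2.833 m above the base.
Overturning moment M_o = P_a × H/3 = 209.2 × 2.833 = 592.7.
Resisting moment M_r = W × 2.65 = 1126.1 × 2.65 = 2984.
FS_overturning = M_r/M_o = 2984/592.7 = 5.034.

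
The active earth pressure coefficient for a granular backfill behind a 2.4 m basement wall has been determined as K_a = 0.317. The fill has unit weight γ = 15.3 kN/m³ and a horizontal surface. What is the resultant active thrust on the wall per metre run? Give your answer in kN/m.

14.0 kN/m

P = ½ K_a γ H² = 0.5 × 0.317 × 15.3 × 2.4² = 13.97 kN/m.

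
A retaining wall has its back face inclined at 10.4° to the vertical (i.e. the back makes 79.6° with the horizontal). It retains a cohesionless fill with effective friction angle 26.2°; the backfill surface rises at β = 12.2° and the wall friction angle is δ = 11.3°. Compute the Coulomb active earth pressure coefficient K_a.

0.527

K_a = sin²(α+φ) / [sin²α · sin(α−δ) · (1 + √{sin(φ+δ)sin(φ−β) / (sin(α−δ)sin(α+β))})²].
With α = 79.6°, φ = 26.2°, δ = 11.3°, β = 12.2°: K_a = 0.5269.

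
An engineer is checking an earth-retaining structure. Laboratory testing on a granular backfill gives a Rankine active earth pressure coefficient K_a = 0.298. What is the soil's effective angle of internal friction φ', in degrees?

32.7°

K_a = tan²(45° − φ/2) ⇒ 45° − φ/2 = arctan(√0.298) = 28.63°.
φ = 2(45° − 28.63°) = 32.74°.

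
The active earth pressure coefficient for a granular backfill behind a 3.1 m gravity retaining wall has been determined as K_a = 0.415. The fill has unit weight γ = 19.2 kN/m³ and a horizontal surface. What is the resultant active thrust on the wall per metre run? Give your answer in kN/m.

38.3 kN/m

P = ½ K_a γ H² = 0.5 × 0.415 × 19.2 × 3.1² = 38.29 kN/m.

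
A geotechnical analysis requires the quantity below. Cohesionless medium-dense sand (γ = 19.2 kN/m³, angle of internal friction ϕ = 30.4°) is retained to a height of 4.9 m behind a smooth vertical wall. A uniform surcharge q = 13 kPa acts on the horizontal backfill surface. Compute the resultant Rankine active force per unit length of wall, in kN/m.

K_a = tan²(45° − φ/2) = 0.3280.
Soil triangle: ½ K_a γ H² = 0.5×0.3280×19.2×4.9² = 75.60 kN/m.
Surcharge rectangle: K_a q H = 0.3280×13×4.9 = 20.89 kN/m.
Total = 75.60 + 20.89 = 96.49 kN/m.

96.5 kN/m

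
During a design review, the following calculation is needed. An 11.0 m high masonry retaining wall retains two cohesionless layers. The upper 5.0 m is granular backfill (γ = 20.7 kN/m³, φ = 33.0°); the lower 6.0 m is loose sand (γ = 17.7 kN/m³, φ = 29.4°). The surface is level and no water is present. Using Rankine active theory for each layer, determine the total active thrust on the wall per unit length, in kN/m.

397 kN/m

K_a1 = tan²(45°−33.0°/2) = 0.2948; K_a2 = tan²(45°−29.4°/2) = 0.3415.
Layer 1: σ at base = K_a1 γ₁ h₁ = 30.51 kPa; P₁ = ½×30.51×5.0 = 76.28.
Layer 2: σ_v at top = γ₁h₁ = 103.5; σ_h top = K_a2×103.5 = 35.34; σ_h base = K_a2×(103.5+17.7×6.0) = 71.61.
P₂ = ½(35.34+71.61)×6.0 = 320.8. Total P_a = 76.28+320.8 = 397.1 kN/m.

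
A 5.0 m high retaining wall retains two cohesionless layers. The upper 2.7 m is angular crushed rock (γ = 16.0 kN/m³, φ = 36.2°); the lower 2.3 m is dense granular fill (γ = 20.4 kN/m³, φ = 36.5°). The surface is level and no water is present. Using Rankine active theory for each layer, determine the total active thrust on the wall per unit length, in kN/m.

K_a1 = tan²(45°−36.2°/2) = 0.2574; K_a2 = tan²(45°−36.5°/2) = 0.2541.
Layer 1: σ at base = K_a1 γ₁ h₁ = 11.12 kPa; P₁ = ½×11.12×2.7 = 15.01.
Layer 2: σ_v at top = γ₁h₁ = 43.20; σ_h top = K_a2×43.20 = 10.98; σ_h base = K_a2×(43.20+20.4×2.3) = 22.90.
P₂ = ½(10.98+22.90)×2.3 = 38.95. Total P_a = 15.01+38.95 = 53.96 kN/m.

54.0 kN/m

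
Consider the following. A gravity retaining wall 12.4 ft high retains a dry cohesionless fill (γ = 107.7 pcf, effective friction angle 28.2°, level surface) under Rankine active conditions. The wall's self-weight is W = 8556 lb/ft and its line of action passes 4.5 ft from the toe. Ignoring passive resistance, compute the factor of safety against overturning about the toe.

K_a = tan²(45° − 28.2°/2) = 0.3582.
P_a = ½K_aγH² = 0.5×0.3582×107.7×12.4² = 2966 lb/ft, acting at H/3 = 4.133 ft above the base.
Overturning moment M_o = P_a × H/3 = 2966 × 4.133 = 12260.
Resisting moment M_r = W × 4.5 = 8556 × 4.5 = 38500.
FS_overturning = M_r/M_o = 38500/12260 = 3.141.

3.14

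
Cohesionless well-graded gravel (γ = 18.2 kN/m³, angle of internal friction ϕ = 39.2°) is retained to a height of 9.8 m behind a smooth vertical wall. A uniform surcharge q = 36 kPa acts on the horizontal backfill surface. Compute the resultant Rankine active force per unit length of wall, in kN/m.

277 kN/m

K_a = tan²(45° − φ/2) = 0.2255.
Soil triangle: ½ K_a γ H² = 0.5×0.2255×18.2×9.8² = 197.1 kN/m.
Surcharge rectangle: K_a q H = 0.2255×36×9.8 = 79.55 kN/m.
Total = 197.1 + 79.55 = 276.6 kN/m.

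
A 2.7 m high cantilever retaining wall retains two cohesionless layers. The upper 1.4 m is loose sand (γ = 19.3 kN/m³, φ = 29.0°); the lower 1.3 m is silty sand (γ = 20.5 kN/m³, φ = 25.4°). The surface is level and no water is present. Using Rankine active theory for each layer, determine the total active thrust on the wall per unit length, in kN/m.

K_a1 = tan²(45°−29.0°/2) = 0.3470; K_a2 = tan²(45°−25.4°/2) = 0.3996.
Layer 1: σ at base = K_a1 γ₁ h₁ = 9.375 kPa; P₁ = ½×9.375×1.4 = 6.563.
Layer 2: σ_v at top = γ₁h₁ = 27.02; σ_h top = K_a2×27.02 = 10.80; σ_h base = K_a2×(27.02+20.5×1.3) = 21.45.
P₂ = ½(10.80+21.45)×1.3 = 20.96. Total P_a = 6.563+20.96 = 27.52 kN/m.

27.5 kN/m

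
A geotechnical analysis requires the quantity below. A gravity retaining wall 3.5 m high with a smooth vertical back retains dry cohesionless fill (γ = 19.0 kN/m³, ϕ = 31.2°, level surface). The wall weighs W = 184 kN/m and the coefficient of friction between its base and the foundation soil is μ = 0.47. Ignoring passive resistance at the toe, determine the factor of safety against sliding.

2.34

K_a = tan²(45° − 31.2°/2) = 0.3175.
P_a = ½K_aγH² = 0.5×0.3175×19.0×3.5² = 36.95 kN/m, acting at H/3 = 1.167 m above the base.
FS_sliding = μW / P_a = 0.47×184 / 36.95 = 2.341.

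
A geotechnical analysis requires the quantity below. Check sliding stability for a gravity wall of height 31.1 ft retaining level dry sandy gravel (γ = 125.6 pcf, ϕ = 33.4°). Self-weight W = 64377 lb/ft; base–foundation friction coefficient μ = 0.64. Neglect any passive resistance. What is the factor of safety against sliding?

2.34

K_a = tan²(45° − 33.4°/2) = 0.2899.
P_a = ½K_aγH² = 0.5×0.2899×125.6×31.1² = 17610 lb/ft, acting at H/3 = 10.37 ft above the base.
FS_sliding = μW / P_a = 0.64×64377 / 17610 = 2.340.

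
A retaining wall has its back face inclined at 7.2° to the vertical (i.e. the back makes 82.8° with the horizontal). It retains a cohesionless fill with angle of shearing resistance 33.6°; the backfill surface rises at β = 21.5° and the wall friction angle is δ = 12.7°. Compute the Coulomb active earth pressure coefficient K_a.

K_a = sin²(α+φ) / [sin²α · sin(α−δ) · (1 + √{sin(φ+δ)sin(φ−β) / (sin(α−δ)sin(α+β))})²].
With α = 82.8°, φ = 33.6°, δ = 12.7°, β = 21.5°: K_a = 0.4374.

0.437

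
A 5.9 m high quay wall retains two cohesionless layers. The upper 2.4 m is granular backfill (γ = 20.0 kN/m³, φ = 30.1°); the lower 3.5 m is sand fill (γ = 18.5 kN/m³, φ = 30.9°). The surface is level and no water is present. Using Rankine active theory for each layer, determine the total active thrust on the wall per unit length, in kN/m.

K_a1 = tan²(45°−30.1°/2) = 0.3320; K_a2 = tan²(45°−30.9°/2) = 0.3214.
Layer 1: σ at base = K_a1 γ₁ h₁ = 15.94 kPa; P₁ = ½×15.94×2.4 = 19.12.
Layer 2: σ_v at top = γ₁h₁ = 48.00; σ_h top = K_a2×48.00 = 15.43; σ_h base = K_a2×(48.00+18.5×3.5) = 36.24.
P₂ = ½(15.43+36.24)×3.5 = 90.42. Total P_a = 19.12+90.42 = 109.5 kN/m.

110 kN/m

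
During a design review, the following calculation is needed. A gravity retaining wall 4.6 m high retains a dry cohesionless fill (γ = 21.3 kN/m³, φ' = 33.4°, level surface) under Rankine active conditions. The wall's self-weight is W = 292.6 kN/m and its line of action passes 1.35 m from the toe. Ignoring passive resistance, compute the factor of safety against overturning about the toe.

K_a = tan²(45° − 33.4°/2) = 0.2899.
P_a = ½K_aγH² = 0.5×0.2899×21.3×4.6² = 65.34 kN/m, acting at H/3 = 1.533 m above the base.
Overturning moment M_o = P_a × H/3 = 65.34 × 1.533 = 100.2.
Resisting moment M_r = W × 1.35 = 292.6 × 1.35 = 395.0.
FS_overturning = M_r/M_o = 395.0/100.2 = 3.943.

3.94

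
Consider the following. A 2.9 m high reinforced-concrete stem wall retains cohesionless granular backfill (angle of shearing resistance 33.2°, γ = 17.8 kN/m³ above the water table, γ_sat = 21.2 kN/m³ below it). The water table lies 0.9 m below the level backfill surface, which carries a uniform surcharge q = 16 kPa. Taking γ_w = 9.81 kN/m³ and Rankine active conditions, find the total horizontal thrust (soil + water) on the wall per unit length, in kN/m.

51.3 kN/m

K_a = tan²(45° − φ/2) = 0.2924.
γ' = 21.2 − 9.81 = 11.39 kN/m³. h₂ = H − d_w = 2.0 m.
σ'_h: at surface K_a·q = 4.678; at WT K_a(q+γd_w) = 9.361; at base K_a(q+γd_w+γ'h₂) = 16.02 kPa.
P₁ = ½(4.678+9.361)×0.9 = 6.317; P₂ = ½(9.361+16.02)×2.0 = 25.38; P_w = ½γ_w h₂² = 19.62.
Total = 6.317+25.38+19.62 = 51.32 kN/m.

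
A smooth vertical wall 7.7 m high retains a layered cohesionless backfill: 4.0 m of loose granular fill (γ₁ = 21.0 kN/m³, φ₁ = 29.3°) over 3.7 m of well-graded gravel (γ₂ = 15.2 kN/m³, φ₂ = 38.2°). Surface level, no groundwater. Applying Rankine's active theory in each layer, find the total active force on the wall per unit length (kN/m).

155 kN/m

K_a1 = tan²(45°−29.3°/2) = 0.3428; K_a2 = tan²(45°−38.2°/2) = 0.2358.
Layer 1: σ at base = K_a1 γ₁ h₁ = 28.80 kPa; P₁ = ½×28.80×4.0 = 57.60.
Layer 2: σ_v at top = γ₁h₁ = 84.00; σ_h top = K_a2×84.00 = 19.81; σ_h base = K_a2×(84.00+15.2×3.7) = 33.07.
P₂ = ½(19.81+33.07)×3.7 = 97.81. Total P_a = 57.60+97.81 = 155.4 kN/m.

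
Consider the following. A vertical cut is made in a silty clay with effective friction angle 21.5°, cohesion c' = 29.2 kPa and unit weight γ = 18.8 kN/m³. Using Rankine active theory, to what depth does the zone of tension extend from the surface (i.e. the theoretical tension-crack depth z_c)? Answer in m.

4.56 m

K_a = tan²(45° − 21.5°/2) = 0.4636; √K_a = 0.6809.
The active pressure is zero where K_a γ z = 2c√K_a, so z_c = 2c/(γ√K_a) = 2×29.2/(18.8×0.6809) = 4.562 m.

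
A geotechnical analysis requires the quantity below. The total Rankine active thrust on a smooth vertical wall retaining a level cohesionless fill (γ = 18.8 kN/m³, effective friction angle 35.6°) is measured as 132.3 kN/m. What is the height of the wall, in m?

K_a = 0.2641. P_a = ½ K_a γ H² ⇒ H = √(2P_a/(K_a γ)).
H = √(2×132.3/(0.2641×18.8)) = 7.300 m.

7.30 m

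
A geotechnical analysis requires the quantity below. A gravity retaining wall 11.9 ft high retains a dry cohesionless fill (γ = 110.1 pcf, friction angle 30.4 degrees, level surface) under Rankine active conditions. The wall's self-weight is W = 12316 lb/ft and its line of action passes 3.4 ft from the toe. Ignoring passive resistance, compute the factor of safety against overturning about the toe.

K_a = tan²(45° − 30.4°/2) = 0.3280.
P_a = ½K_aγH² = 0.5×0.3280×110.1×11.9² = 2557 lb/ft, acting at H/3 = 3.967 ft above the base.
Overturning moment M_o = P_a × H/3 = 2557 × 3.967 = 10140.
Resisting moment M_r = W × 3.4 = 12316 × 3.4 = 41870.
FS_overturning = M_r/M_o = 41870/10140 = 4.129.

4.13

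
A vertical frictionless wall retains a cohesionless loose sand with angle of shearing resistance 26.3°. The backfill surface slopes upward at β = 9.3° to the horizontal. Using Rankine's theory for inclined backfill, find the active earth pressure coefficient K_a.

K_a = cos β · (cos β − √(cos²β − cos²φ)) / (cos β + √(cos²β − cos²φ)).
cos β = 0.9869, cos φ = 0.8965, √(cos²β − cos²φ) = 0.4125.
K_a = 0.9869 × (0.9869 − 0.4125)/(0.9869 + 0.4125) = 0.4050.

0.405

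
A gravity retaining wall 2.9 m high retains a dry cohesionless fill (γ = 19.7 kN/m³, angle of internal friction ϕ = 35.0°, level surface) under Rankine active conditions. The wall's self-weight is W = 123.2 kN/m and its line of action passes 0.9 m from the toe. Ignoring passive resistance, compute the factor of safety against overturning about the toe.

K_a = tan²(45° − 35.0°/2) = 0.2710.
P_a = ½K_aγH² = 0.5×0.2710×19.7×2.9² = 22.45 kN/m, acting at H/3 = 0.9667 m above the base.
Overturning moment M_o = P_a × H/3 = 22.45 × 0.9667 = 21.70.
Resisting moment M_r = W × 0.9 = 123.2 × 0.9 = 110.9.
FS_overturning = M_r/M_o = 110.9/21.70 = 5.110.

5.11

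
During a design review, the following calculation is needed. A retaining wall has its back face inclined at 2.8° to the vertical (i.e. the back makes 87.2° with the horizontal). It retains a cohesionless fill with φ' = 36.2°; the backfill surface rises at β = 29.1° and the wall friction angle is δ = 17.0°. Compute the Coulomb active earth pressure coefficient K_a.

K_a = sin²(α+φ) / [sin²α · sin(α−δ) · (1 + √{sin(φ+δ)sin(φ−β) / (sin(α−δ)sin(α+β))})²].
With α = 87.2°, φ = 36.2°, δ = 17.0°, β = 29.1°: K_a = 0.4120.

0.412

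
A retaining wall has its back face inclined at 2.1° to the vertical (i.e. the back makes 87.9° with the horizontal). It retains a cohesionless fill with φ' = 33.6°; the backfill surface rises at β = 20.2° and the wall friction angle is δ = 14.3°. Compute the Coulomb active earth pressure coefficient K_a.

0.369

K_a = sin²(α+φ) / [sin²α · sin(α−δ) · (1 + √{sin(φ+δ)sin(φ−β) / (sin(α−δ)sin(α+β))})²].
With α = 87.9°, φ = 33.6°, δ = 14.3°, β = 20.2°: K_a = 0.3689.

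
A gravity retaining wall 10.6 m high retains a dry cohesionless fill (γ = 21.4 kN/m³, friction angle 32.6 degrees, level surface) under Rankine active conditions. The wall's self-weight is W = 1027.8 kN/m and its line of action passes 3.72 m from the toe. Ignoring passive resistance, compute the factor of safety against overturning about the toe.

3.00

K_a = tan²(45° − 32.6°/2) = 0.2997.
P_a = ½K_aγH² = 0.5×0.2997×21.4×10.6² = 360.4 kN/m, acting at H/3 = 3.533 m above the base.
Overturning moment M_o = P_a × H/3 = 360.4 × 3.533 = 1273.
Resisting moment M_r = W × 3.72 = 1027.8 × 3.72 = 3823.
FS_overturning = M_r/M_o = 3823/1273 = 3.003.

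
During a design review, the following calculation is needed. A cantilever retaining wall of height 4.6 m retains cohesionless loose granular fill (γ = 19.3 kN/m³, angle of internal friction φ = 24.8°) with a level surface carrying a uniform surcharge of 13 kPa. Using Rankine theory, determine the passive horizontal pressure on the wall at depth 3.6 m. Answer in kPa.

K_p = (1 + sin φ)/(1 − sin φ) = 2.445.
σ_v = γz + q = 19.3 × 3.6 + 13 = 82.48 kPa.
σ_h = K_p σ_v = 2.445 × 82.48 = 201.7 kPa.

202 kPa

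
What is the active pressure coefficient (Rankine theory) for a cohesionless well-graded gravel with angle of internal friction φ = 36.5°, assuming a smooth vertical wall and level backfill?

K_a = (1 − sin φ)/(1 + sin φ) = (1 − sin 36.5°)/(1 + sin 36.5°) = 0.2541.

0.254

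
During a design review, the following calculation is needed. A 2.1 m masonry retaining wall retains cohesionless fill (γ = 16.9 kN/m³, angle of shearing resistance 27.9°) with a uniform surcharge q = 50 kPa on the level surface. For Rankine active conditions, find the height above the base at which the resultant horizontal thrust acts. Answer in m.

0.958 m

K_a = 0.3625.
Triangular part P₁ = ½K_aγH² = 13.51 at H/3 = 0.7000 m; rectangular part P₂ = K_a q H = 38.06 at H/2 = 1.050 m.
ȳ = (P₁·0.7000 + P₂·1.050)/(P₁+P₂) = 0.9583 m.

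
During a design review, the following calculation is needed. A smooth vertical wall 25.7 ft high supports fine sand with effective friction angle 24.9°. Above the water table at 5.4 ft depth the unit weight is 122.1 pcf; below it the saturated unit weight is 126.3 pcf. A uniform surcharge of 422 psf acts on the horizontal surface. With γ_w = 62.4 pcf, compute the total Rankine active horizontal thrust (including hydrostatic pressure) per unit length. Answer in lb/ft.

K_a = tan²(45° − φ/2) = 0.4074.
γ' = 126.3 − 62.4 = 63.90 pcf. h₂ = H − d_w = 20.3 ft.
σ'_h: at surface K_a·q = 171.9; at WT K_a(q+γd_w) = 440.6; at base K_a(q+γd_w+γ'h₂) = 969.1 psf.
P₁ = ½(171.9+440.6)×5.4 = 1654; P₂ = ½(440.6+969.1)×20.3 = 14310; P_w = ½γ_w h₂² = 12860.
Total = 1654+14310+12860 = 28820 lb/ft.

28800 lb/ft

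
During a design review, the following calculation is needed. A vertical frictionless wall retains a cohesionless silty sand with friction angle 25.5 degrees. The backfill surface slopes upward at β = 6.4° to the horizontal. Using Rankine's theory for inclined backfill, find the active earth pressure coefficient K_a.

0.407

K_a = cos β · (cos β − √(cos²β − cos²φ)) / (cos β + √(cos²β − cos²φ)).
cos β = 0.9938, cos φ = 0.9026, √(cos²β − cos²φ) = 0.4158.
K_a = 0.9938 × (0.9938 − 0.4158)/(0.9938 + 0.4158) = 0.4074.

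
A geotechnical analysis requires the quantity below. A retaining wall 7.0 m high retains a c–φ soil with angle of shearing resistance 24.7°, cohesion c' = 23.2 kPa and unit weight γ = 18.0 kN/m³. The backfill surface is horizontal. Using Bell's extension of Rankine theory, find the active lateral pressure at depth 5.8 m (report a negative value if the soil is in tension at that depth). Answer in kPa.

K_a = (1 − sin φ)/(1 + sin φ) = 0.4106.
σ_a = K_a γ z − 2c√K_a = 0.4106×18.0×5.8 − 2×23.2×0.6408 = 13.13 kPa.

13.1 kPa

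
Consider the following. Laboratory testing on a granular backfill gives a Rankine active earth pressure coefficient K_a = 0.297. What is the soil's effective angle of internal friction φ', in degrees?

K_a = tan²(45° − φ/2) ⇒ 45° − φ/2 = arctan(√0.297) = 28.59°.
φ = 2(45° − 28.59°) = 32.82°.

32.8°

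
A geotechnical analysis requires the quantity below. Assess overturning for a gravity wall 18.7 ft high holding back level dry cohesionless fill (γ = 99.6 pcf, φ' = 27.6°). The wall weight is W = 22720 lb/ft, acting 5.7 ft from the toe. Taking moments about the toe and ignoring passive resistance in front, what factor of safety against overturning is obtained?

K_a = tan²(45° − 27.6°/2) = 0.3668.
P_a = ½K_aγH² = 0.5×0.3668×99.6×18.7² = 6387 lb/ft, acting at H/3 = 6.233 ft above the base.
Overturning moment M_o = P_a × H/3 = 6387 × 6.233 = 39810.
Resisting moment M_r = W × 5.7 = 22720 × 5.7 = 129500.
FS_overturning = M_r/M_o = 129500/39810 = 3.253.

3.25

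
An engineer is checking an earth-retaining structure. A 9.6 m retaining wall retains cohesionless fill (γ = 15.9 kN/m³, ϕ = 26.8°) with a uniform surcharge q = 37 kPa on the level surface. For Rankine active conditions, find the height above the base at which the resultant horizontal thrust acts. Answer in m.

K_a = 0.3785.
Triangular part P₁ = ½K_aγH² = 277.3 at H/3 = 3.200 m; rectangular part P₂ = K_a q H = 134.4 at H/2 = 4.800 m.
ȳ = (P₁·3.200 + P₂·4.800)/(P₁+P₂) = 3.722 m.

3.72 m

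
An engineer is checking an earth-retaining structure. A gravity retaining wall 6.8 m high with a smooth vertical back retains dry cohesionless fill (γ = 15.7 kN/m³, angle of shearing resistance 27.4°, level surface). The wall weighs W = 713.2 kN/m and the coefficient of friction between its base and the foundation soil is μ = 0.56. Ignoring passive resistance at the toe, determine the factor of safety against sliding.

2.98

K_a = tan²(45° − 27.4°/2) = 0.3697.
P_a = ½K_aγH² = 0.5×0.3697×15.7×6.8² = 134.2 kN/m, acting at H/3 = 2.267 m above the base.
FS_sliding = μW / P_a = 0.56×713.2 / 134.2 = 2.976.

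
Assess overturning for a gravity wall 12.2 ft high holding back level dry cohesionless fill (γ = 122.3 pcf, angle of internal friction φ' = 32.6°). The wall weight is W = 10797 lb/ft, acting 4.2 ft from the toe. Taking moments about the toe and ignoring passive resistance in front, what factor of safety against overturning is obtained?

4.09

K_a = tan²(45° − 32.6°/2) = 0.2997.
P_a = ½K_aγH² = 0.5×0.2997×122.3×12.2² = 2728 lb/ft, acting at H/3 = 4.067 ft above the base.
Overturning moment M_o = P_a × H/3 = 2728 × 4.067 = 11090.
Resisting moment M_r = W × 4.2 = 10797 × 4.2 = 45350.
FS_overturning = M_r/M_o = 45350/11090 = 4.087.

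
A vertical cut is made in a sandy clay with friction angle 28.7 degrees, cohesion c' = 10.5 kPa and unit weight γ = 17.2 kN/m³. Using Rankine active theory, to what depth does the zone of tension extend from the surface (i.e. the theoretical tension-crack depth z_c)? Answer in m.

K_a = tan²(45° − 28.7°/2) = 0.3511; √K_a = 0.5926.
The active pressure is zero where K_a γ z = 2c√K_a, so z_c = 2c/(γ√K_a) = 2×10.5/(17.2×0.5926) = 2.060 m.

2.06 m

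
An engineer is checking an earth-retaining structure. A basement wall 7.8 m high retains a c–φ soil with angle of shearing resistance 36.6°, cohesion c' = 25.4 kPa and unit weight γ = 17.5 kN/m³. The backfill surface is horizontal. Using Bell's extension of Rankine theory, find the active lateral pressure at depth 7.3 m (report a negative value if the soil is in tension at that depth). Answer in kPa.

6.77 kPa

K_a = (1 − sin φ)/(1 + sin φ) = 0.2530.
σ_a = K_a γ z − 2c√K_a = 0.2530×17.5×7.3 − 2×25.4×0.5029 = 6.765 kPa.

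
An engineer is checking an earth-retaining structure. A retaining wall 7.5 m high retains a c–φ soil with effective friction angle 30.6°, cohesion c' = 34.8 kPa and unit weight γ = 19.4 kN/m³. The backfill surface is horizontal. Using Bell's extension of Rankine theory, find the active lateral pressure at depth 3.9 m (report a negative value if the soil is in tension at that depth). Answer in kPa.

-15.1 kPa

K_a = (1 − sin φ)/(1 + sin φ) = 0.3253.
σ_a = K_a γ z − 2c√K_a = 0.3253×19.4×3.9 − 2×34.8×0.5704 = -15.08 kPa.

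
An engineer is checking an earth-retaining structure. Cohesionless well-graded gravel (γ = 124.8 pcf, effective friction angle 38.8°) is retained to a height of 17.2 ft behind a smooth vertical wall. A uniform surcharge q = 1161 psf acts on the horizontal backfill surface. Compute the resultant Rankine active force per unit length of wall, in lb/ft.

8820 lb/ft

K_a = tan²(45° − φ/2) = 0.2296.
Soil triangle: ½ K_a γ H² = 0.5×0.2296×124.8×17.2² = 4238 lb/ft.
Surcharge rectangle: K_a q H = 0.2296×1161×17.2 = 4584 lb/ft.
Total = 4238 + 4584 = 8822 lb/ft.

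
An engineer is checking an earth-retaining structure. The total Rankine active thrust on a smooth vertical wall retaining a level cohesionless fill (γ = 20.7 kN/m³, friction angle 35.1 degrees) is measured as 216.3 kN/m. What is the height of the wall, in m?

K_a = 0.2698. P_a = ½ K_a γ H² ⇒ H = √(2P_a/(K_a γ)).
H = √(2×216.3/(0.2698×20.7)) = 8.800 m.

8.80 m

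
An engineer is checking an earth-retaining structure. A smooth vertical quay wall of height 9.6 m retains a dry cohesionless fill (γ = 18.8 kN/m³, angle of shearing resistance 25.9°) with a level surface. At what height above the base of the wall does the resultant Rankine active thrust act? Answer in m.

K_a = 0.3920.
The pressure distribution is triangular, so the resultant acts at H/3 above the base = 9.6/3 = 3.200 m.

3.20 m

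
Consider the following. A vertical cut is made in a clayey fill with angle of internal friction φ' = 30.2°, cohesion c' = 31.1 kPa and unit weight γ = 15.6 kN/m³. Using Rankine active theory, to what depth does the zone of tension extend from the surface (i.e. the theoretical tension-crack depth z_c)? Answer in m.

6.93 m

K_a = tan²(45° − 30.2°/2) = 0.3307; √K_a = 0.5750.
The active pressure is zero where K_a γ z = 2c√K_a, so z_c = 2c/(γ√K_a) = 2×31.1/(15.6×0.5750) = 6.934 m.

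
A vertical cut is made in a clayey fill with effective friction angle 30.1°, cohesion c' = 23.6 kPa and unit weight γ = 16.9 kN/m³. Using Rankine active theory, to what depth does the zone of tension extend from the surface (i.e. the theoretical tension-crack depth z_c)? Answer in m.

K_a = tan²(45° − 30.1°/2) = 0.3320; √K_a = 0.5762.
The active pressure is zero where K_a γ z = 2c√K_a, so z_c = 2c/(γ√K_a) = 2×23.6/(16.9×0.5762) = 4.847 m.

4.85 m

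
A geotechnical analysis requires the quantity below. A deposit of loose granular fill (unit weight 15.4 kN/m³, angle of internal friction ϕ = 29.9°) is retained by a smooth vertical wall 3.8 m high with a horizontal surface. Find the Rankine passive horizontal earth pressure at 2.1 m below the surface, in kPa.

96.6 kPa

K_p = (1 + sin φ)/(1 − sin φ) = 2.988.
σ_h = K_p γ z = 2.988 × 15.4 × 2.1 = 96.63 kPa.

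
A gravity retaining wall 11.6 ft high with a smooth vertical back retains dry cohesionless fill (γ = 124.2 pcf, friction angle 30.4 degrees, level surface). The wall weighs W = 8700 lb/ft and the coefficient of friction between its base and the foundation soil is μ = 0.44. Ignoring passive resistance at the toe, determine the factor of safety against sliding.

1.40

K_a = tan²(45° − 30.4°/2) = 0.3280.
P_a = ½K_aγH² = 0.5×0.3280×124.2×11.6² = 2741 lb/ft, acting at H/3 = 3.867 ft above the base.
FS_sliding = μW / P_a = 0.44×8700 / 2741 = 1.397.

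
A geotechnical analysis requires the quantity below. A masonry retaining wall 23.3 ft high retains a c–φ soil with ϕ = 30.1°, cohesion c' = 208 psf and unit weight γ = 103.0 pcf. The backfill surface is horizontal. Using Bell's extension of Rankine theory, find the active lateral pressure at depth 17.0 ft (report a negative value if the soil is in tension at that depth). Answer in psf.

K_a = (1 − sin φ)/(1 + sin φ) = 0.3320.
σ_a = K_a γ z − 2c√K_a = 0.3320×103.0×17.0 − 2×208×0.5762 = 341.6 psf.

342 psf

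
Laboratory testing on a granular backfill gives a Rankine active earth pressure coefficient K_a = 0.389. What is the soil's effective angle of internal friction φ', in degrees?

26.1°

K_a = tan²(45° − φ/2) ⇒ 45° − φ/2 = arctan(√0.389) = 31.95°.
φ = 2(45° − 31.95°) = 26.10°.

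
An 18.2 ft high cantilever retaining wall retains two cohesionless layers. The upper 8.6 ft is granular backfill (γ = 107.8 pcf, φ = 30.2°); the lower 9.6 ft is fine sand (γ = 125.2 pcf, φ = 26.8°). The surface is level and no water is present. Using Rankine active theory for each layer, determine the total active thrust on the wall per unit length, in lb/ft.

6870 lb/ft

K_a1 = tan²(45°−30.2°/2) = 0.3307; K_a2 = tan²(45°−26.8°/2) = 0.3785.
Layer 1: σ at base = K_a1 γ₁ h₁ = 306.5 psf; P₁ = ½×306.5×8.6 = 1318.
Layer 2: σ_v at top = γ₁h₁ = 927.1; σ_h top = K_a2×927.1 = 350.9; σ_h base = K_a2×(927.1+125.2×9.6) = 805.8.
P₂ = ½(350.9+805.8)×9.6 = 5552. Total P_a = 1318+5552 = 6870 lb/ft.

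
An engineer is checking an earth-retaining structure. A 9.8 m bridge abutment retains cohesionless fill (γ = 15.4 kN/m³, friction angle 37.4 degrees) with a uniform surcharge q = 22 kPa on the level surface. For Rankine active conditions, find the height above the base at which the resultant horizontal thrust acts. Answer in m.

K_a = 0.2443.
Triangular part P₁ = ½K_aγH² = 180.6 at H/3 = 3.267 m; rectangular part P₂ = K_a q H = 52.66 at H/2 = 4.900 m.
ȳ = (P₁·3.267 + P₂·4.900)/(P₁+P₂) = 3.635 m.

3.64 m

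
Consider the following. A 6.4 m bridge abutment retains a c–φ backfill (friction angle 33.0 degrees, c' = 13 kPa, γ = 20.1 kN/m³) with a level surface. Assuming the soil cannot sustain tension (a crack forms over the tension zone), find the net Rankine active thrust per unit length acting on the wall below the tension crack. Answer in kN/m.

47.8 kN/m

K_a = 0.2948; √K_a = 0.5430.
Tension-crack depth z_c = 2c/(γ√K_a) = 2×13/(20.1×0.5430) = 2.382 m.
σ_a at base = K_a γ H − 2c√K_a = 0.2948×20.1×6.4 − 2×13×0.5430 = 23.81 kPa.
P_a = ½ × 23.81 × (H − z_c) = 0.5×23.81×4.018 = 47.82 kN/m.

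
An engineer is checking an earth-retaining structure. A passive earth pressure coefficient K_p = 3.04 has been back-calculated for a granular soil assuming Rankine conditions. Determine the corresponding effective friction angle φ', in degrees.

30.3°

K_p = (1+sin φ)/(1−sin φ) ⇒ sin φ = (K_p − 1)/(K_p + 1) = 0.5050.
φ = arcsin(0.5050) = 30.33°.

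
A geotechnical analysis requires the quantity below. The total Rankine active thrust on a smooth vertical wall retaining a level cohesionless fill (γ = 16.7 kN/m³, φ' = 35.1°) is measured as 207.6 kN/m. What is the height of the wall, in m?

K_a = 0.2698. P_a = ½ K_a γ H² ⇒ H = √(2P_a/(K_a γ)).
H = √(2×207.6/(0.2698×16.7)) = 9.599 m.

9.60 m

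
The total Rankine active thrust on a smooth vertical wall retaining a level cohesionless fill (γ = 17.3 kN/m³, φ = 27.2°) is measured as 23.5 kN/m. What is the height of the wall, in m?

K_a = 0.3726. P_a = ½ K_a γ H² ⇒ H = √(2P_a/(K_a γ)).
H = √(2×23.5/(0.3726×17.3)) = 2.700 m.

2.70 m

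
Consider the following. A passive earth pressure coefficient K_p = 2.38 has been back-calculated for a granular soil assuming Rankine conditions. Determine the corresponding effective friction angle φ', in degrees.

24.1°

K_p = (1+sin φ)/(1−sin φ) ⇒ sin φ = (K_p − 1)/(K_p + 1) = 0.4083.
φ = arcsin(0.4083) = 24.10°.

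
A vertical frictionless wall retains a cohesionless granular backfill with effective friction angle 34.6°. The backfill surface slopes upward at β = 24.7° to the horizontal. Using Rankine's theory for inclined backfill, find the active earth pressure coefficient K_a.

K_a = cos β · (cos β − √(cos²β − cos²φ)) / (cos β + √(cos²β − cos²φ)).
cos β = 0.9085, cos φ = 0.8231, √(cos²β − cos²φ) = 0.3845.
K_a = 0.9085 × (0.9085 − 0.3845)/(0.9085 + 0.3845) = 0.3682.

0.368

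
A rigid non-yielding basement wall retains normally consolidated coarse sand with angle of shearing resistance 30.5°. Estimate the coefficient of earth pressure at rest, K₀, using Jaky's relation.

0.492

K₀ = 1 − sin φ' = 1 − sin 30.5° = 0.4925.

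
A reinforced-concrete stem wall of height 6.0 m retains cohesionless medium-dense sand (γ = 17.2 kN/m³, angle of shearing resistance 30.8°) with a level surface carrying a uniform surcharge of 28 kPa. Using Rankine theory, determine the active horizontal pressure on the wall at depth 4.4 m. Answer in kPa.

K_a = (1 − sin φ)/(1 + sin φ) = 0.3227.
σ_v = γz + q = 17.2 × 4.4 + 28 = 103.7 kPa.
σ_h = K_a σ_v = 0.3227 × 103.7 = 33.46 kPa.

33.5 kPa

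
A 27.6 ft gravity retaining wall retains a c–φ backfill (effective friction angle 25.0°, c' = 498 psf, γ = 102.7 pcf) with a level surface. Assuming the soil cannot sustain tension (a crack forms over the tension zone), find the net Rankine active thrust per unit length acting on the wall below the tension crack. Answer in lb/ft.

3190 lb/ft

K_a = 0.4059; √K_a = 0.6371.
Tension-crack depth z_c = 2c/(γ√K_a) = 2×498/(102.7×0.6371) = 15.22 ft.
σ_a at base = K_a γ H − 2c√K_a = 0.4059×102.7×27.6 − 2×498×0.6371 = 515.9 psf.
P_a = ½ × 515.9 × (H − z_c) = 0.5×515.9×12.38 = 3193 lb/ft.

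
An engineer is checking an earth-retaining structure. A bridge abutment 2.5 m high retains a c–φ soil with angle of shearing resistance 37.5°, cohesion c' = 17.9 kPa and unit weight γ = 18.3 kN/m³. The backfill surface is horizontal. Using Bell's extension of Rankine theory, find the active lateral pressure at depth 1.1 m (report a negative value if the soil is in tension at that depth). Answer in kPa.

-12.8 kPa

K_a = (1 − sin φ)/(1 + sin φ) = 0.2432.
σ_a = K_a γ z − 2c√K_a = 0.2432×18.3×1.1 − 2×17.9×0.4931 = -12.76 kPa.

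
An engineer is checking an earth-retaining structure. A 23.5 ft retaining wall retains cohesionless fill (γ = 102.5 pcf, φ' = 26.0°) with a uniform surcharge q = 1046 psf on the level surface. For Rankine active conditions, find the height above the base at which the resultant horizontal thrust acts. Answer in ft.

K_a = 0.3905.
Triangular part P₁ = ½K_aγH² = 11050 at H/3 = 7.833 ft; rectangular part P₂ = K_a q H = 9598 at H/2 = 11.75 ft.
ȳ = (P₁·7.833 + P₂·11.75)/(P₁+P₂) = 9.654 ft.

9.65 ft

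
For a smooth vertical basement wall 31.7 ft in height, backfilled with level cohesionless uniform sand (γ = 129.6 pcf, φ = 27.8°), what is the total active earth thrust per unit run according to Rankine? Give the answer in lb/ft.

23700 lb/ft

K_a = tan²(45° − φ/2) = 0.3639.
P_a = ½ K_a γ H² = 0.5 × 0.3639 × 129.6 × 31.7² = 23700 lb/ft.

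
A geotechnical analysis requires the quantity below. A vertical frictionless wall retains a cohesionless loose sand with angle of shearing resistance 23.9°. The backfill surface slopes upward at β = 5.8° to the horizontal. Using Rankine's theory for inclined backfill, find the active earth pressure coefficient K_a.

K_a = cos β · (cos β − √(cos²β − cos²φ)) / (cos β + √(cos²β − cos²φ)).
cos β = 0.9949, cos φ = 0.9143, √(cos²β − cos²φ) = 0.3923.
K_a = 0.9949 × (0.9949 − 0.3923)/(0.9949 + 0.3923) = 0.4321.

0.432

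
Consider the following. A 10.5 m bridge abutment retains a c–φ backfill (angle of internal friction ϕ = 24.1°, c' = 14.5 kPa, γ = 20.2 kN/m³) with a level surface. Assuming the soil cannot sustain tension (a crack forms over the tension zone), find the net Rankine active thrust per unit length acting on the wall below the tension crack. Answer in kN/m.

291 kN/m

K_a = 0.4201; √K_a = 0.6482.
Tension-crack depth z_c = 2c/(γ√K_a) = 2×14.5/(20.2×0.6482) = 2.215 m.
σ_a at base = K_a γ H − 2c√K_a = 0.4201×20.2×10.5 − 2×14.5×0.6482 = 70.31 kPa.
P_a = ½ × 70.31 × (H − z_c) = 0.5×70.31×8.285 = 291.3 kN/m.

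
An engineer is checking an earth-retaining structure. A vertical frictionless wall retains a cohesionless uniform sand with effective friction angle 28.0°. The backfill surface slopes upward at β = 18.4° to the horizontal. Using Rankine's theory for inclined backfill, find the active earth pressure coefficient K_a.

K_a = cos β · (cos β − √(cos²β − cos²φ)) / (cos β + √(cos²β − cos²φ)).
cos β = 0.9489, cos φ = 0.8829, √(cos²β − cos²φ) = 0.3475.
K_a = 0.9489 × (0.9489 − 0.3475)/(0.9489 + 0.3475) = 0.4402.

0.440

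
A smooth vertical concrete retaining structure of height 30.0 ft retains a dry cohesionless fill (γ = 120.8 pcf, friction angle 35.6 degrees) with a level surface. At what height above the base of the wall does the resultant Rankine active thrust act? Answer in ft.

10.0 ft

K_a = 0.2641.
The pressure distribution is triangular, so the resultant acts at H/3 above the base = 30.0/3 = 10.00 ft.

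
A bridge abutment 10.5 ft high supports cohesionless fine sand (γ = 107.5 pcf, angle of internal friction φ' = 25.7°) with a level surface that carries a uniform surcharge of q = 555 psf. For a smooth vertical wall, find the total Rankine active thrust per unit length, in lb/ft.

4640 lb/ft

K_a = tan²(45° − φ/2) = 0.3950.
Soil triangle: ½ K_a γ H² = 0.5×0.3950×107.5×10.5² = 2341 lb/ft.
Surcharge rectangle: K_a q H = 0.3950×555×10.5 = 2302 lb/ft.
Total = 2341 + 2302 = 4643 lb/ft.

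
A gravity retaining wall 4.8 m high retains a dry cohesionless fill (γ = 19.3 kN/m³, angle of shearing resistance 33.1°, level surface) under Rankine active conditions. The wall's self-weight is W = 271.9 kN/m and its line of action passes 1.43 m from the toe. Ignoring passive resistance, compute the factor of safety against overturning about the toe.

3.72

K_a = tan²(45° − 33.1°/2) = 0.2936.
P_a = ½K_aγH² = 0.5×0.2936×19.3×4.8² = 65.27 kN/m, acting at H/3 = 1.600 m above the base.
Overturning moment M_o = P_a × H/3 = 65.27 × 1.600 = 104.4.
Resisting moment M_r = W × 1.43 = 271.9 × 1.43 = 388.8.
FS_overturning = M_r/M_o = 388.8/104.4 = 3.723.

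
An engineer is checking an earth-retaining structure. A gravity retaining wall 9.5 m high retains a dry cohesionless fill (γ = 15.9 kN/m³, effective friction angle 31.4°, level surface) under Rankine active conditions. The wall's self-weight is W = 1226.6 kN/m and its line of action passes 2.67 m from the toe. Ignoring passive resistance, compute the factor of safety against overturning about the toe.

K_a = tan²(45° − 31.4°/2) = 0.3149.
P_a = ½K_aγH² = 0.5×0.3149×15.9×9.5² = 225.9 kN/m, acting at H/3 = 3.167 m above the base.
Overturning moment M_o = P_a × H/3 = 225.9 × 3.167 = 715.5.
Resisting moment M_r = W × 2.67 = 1226.6 × 2.67 = 3275.
FS_overturning = M_r/M_o = 3275/715.5 = 4.577.

4.58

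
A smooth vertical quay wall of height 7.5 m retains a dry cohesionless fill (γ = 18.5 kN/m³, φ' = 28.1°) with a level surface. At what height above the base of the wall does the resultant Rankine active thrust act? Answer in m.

K_a = 0.3596.
The pressure distribution is triangular, so the resultant acts at H/3 above the base = 7.5/3 = 2.500 m.

2.50 m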